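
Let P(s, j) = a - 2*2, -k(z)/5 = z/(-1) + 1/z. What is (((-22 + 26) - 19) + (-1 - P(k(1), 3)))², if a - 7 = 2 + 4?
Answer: 625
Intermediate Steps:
a = 13 (a = 7 + (2 + 4) = 7 + 6 = 13)
k(z) = -5/z + 5*z (k(z) = -5*(z/(-1) + 1/z) = -5*(z*(-1) + 1/z) = -5*(-z + 1/z) = -5*(1/z - z) = -5/z + 5*z)
P(s, j) = 9 (P(s, j) = 13 - 2*2 = 13 - 4 = 9)
(((-22 + 26) - 19) + (-1 - P(k(1), 3)))² = (((-22 + 26) - 19) + (-1 - 1*9))² = ((4 - 19) + (-1 - 9))² = (-15 - 10)² = (-25)² = 625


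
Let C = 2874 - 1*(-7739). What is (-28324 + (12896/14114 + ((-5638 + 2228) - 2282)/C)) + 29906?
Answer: 118513642842/74895941 ≈ 1582.4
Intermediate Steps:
C = 10613 (C = 2874 + 7739 = 10613)
(-28324 + (12896/14114 + ((-5638 + 2228) - 2282)/C)) + 29906 = (-28324 + (12896/14114 + ((-5638 + 2228) - 2282)/10613)) + 29906 = (-28324 + (12896*(1/14114) + (-3410 - 2282)*(1/10613))) + 29906 = (-28324 + (6448/7057 - 5692*1/10613)) + 29906 = (-28324 + (6448/7057 - 5692/10613)) + 29906 = (-28324 + 28264180/74895941) + 29906 = -2121324368704/74895941 + 29906 = 118513642842/74895941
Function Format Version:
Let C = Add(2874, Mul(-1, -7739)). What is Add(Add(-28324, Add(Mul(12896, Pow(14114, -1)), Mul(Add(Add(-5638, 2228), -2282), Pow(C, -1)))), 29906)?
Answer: Rational(118513642842, 74895941) ≈ 1582.4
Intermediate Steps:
C = 10613 (C = Add(2874, 7739) = 10613)
Add(Add(-28324, Add(Mul(12896, Pow(14114, -1)), Mul(Add(Add(-5638, 2228), -2282), Pow(C, -1)))), 29906) = Add(Add(-28324, Add(Mul(12896, Pow(14114, -1)), Mul(Add(Add(-5638, 2228), -2282), Pow(10613, -1)))), 29906) = Add(Add(-28324, Add(Mul(12896, Rational(1, 14114)), Mul(Add(-3410, -2282), Rational(1, 10613)))), 29906) = Add(Add(-28324, Add(Rational(6448, 7057), Mul(-5692, Rational(1, 10613)))), 29906) = Add(Add(-28324, Add(Rational(6448, 7057), Rational(-5692, 10613))), 29906) = Add(Add(-28324, Rational(28264180, 74895941)), 29906) = Add(Rational(-2121324368704, 74895941), 29906) = Rational(118513642842, 74895941)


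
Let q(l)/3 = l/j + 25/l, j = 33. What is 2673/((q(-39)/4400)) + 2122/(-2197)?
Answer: -1847514812302/859027 ≈ -2.1507e+6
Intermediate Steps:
q(l) = 75/l + l/11 (q(l) = 3*(l/33 + 25/l) = 3*(25/l + l/33) = 75/l + l/11)
2673/((q(-39)/4400)) + 2122/(-2197) = 2673/(((75/(-39) + (1/11)*(-39))/4400)) + 2122/(-2197) = 2673/(((75*(-1/39) - 39/11)*(1/4400))) + 2122*(-1/2197) = 2673/(((-25/13 - 39/11)*(1/4400))) - 2122/2197 = 2673/((-782/143*1/4400)) - 2122/2197 = 2673/(-391/314600) - 2122/2197 = 2673*(-314600/391) - 2122/2197 = -840925800/391 - 2122/2197 = -1847514812302/859027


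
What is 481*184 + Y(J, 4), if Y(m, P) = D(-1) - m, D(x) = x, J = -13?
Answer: 88516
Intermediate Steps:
Y(m, P) = -1 - m
481*184 + Y(J, 4) = 481*184 + (-1 - 1*(-13)) = 88504 + (-1 + 13) = 88504 + 12 = 88516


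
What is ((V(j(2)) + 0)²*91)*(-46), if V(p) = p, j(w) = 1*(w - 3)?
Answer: -4186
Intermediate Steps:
j(w) = -3 + w (j(w) = 1*(-3 + w) = -3 + w)
((V(j(2)) + 0)²*91)*(-46) = (((-3 + 2) + 0)²*91)*(-46) = ((-1 + 0)²*91)*(-46) = ((-1)²*91)*(-46) = (1*91)*(-46) = 91*(-46) = -4186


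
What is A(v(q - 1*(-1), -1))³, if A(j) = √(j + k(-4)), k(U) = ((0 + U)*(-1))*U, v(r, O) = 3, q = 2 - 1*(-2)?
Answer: -13*I*√13 ≈ -46.872*I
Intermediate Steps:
q = 4 (q = 2 + 2 = 4)
k(U) = -U² (k(U) = (U*(-1))*U = (-U)*U = -U²)
A(j) = √(-16 + j) (A(j) = √(j - 1*(-4)²) = √(j - 1*16) = √(j - 16) = √(-16 + j))
A(v(q - 1*(-1), -1))³ = (√(-16 + 3))³ = (√(-13))³ = (I*√13)³ = -13*I*√13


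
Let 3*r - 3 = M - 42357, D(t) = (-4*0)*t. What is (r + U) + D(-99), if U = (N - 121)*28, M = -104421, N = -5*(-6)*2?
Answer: -50633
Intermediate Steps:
N = 60 (N = 30*2 = 60)
D(t) = 0 (D(t) = 0*t = 0)
U = -1708 (U = (60 - 121)*28 = -61*28 = -1708)
r = -48925 (r = 1 + (-104421 - 42357)/3 = 1 + (⅓)*(-146778) = 1 - 48926 = -48925)
(r + U) + D(-99) = (-48925 - 1708) + 0 = -50633 + 0 = -50633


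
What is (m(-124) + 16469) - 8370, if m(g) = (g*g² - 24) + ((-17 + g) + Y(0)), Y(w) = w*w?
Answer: -1898690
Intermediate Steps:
Y(w) = w²
m(g) = -41 + g + g³ (m(g) = (g*g² - 24) + ((-17 + g) + 0²) = (g³ - 24) + ((-17 + g) + 0) = (-24 + g³) + (-17 + g) = -41 + g + g³)
(m(-124) + 16469) - 8370 = ((-41 - 124 + (-124)³) + 16469) - 8370 = ((-41 - 124 - 1906624) + 16469) - 8370 = (-1906789 + 16469) - 8370 = -1890320 - 8370 = -1898690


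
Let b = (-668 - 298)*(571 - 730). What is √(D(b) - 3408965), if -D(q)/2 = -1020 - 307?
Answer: 3*I*√378479 ≈ 1845.6*I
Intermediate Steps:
b = 153594 (b = -966*(-159) = 153594)
D(q) = 2654 (D(q) = -2*(-1020 - 307) = -2*(-1327) = 2654)
√(D(b) - 3408965) = √(2654 - 3408965) = √(-3406311) = 3*I*√378479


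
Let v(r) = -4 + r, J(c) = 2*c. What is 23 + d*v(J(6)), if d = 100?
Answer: 823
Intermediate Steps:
23 + d*v(J(6)) = 23 + 100*(-4 + 2*6) = 23 + 100*(-4 + 12) = 23 + 100*8 = 23 + 800 = 823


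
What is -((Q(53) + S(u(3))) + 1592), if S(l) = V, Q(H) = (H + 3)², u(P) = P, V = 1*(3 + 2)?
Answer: -4733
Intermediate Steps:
V = 5 (V = 1*5 = 5)
Q(H) = (3 + H)²
S(l) = 5
-((Q(53) + S(u(3))) + 1592) = -(((3 + 53)² + 5) + 1592) = -((56² + 5) + 1592) = -((3136 + 5) + 1592) = -(3141 + 1592) = -1*4733 = -4733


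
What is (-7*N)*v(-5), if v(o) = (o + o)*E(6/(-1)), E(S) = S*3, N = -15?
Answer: 18900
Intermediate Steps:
E(S) = 3*S
v(o) = -36*o (v(o) = (o + o)*(3*(6/(-1))) = (2*o)*(3*(6*(-1))) = (2*o)*(3*(-6)) = (2*o)*(-18) = -36*o)
(-7*N)*v(-5) = (-7*(-15))*(-36*(-5)) = 105*180 = 18900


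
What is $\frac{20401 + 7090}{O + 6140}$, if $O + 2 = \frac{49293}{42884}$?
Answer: $\frac{1178924044}{263271285} \approx 4.478$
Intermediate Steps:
$O = - \frac{36475}{42884}$ ($O = -2 + \frac{49293}{42884} = - \frac{36475}{42884} \approx -0.85055$)
$\frac{20401 + 7090}{O + 6140} = \frac{20401 + 7090}{- \frac{36475}{42884} + 6140} = \frac{27491}{\frac{263271285}{42884}} = 27491 \cdot \frac{42884}{263271285} = \frac{1178924044}{263271285}$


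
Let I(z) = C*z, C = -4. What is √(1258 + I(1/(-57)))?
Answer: √4087470/57 ≈ 35.469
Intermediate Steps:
I(z) = -4*z
√(1258 + I(1/(-57))) = √(1258 - 4/(-57)) = √(1258 - 4*(-1/57)) = √(1258 + 4/57) = √(71710/57) = √4087470/57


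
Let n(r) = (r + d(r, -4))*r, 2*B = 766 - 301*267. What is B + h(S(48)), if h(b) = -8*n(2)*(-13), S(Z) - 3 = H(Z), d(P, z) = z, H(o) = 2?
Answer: -80433/2 ≈ -40217.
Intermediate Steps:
S(Z) = 5 (S(Z) = 3 + 2 = 5)
B = -79601/2 (B = (766 - 301*267)/2 = (766 - 80367)/2 = (1/2)*(-79601) = -79601/2 ≈ -39801.)
n(r) = r*(-4 + r) (n(r) = (r - 4)*r = (-4 + r)*r = r*(-4 + r))
h(b) = -416 (h(b) = -16*(-4 + 2)*(-13) = -16*(-2)*(-13) = -8*(-4)*(-13) = 32*(-13) = -416)
B + h(S(48)) = -79601/2 - 416 = -80433/2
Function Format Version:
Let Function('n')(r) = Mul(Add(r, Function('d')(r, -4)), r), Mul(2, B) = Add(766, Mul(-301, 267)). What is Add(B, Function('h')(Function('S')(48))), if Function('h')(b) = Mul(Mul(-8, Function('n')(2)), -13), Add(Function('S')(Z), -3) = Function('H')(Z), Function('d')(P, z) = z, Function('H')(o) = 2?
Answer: Rational(-80433, 2) ≈ -40217.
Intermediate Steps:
Function('S')(Z) = 5 (Function('S')(Z) = Add(3, 2) = 5)
B = Rational(-79601, 2) (B = Mul(Rational(1, 2), Add(766, Mul(-301, 267))) = Mul(Rational(1, 2), Add(766, -80367)) = Mul(Rational(1, 2), -79601) = Rational(-79601, 2) ≈ -39801.)
Function('n')(r) = Mul(r, Add(-4, r)) (Function('n')(r) = Mul(Add(r, -4), r) = Mul(Add(-4, r), r) = Mul(r, Add(-4, r)))
Function('h')(b) = -416 (Function('h')(b) = Mul(Mul(-8, Mul(2, Add(-4, 2))), -13) = Mul(Mul(-8, Mul(2, -2)), -13) = Mul(Mul(-8, -4), -13) = Mul(32, -13) = -416)
Add(B, Function('h')(Function('S')(48))) = Add(Rational(-79601, 2), -416) = Rational(-80433, 2)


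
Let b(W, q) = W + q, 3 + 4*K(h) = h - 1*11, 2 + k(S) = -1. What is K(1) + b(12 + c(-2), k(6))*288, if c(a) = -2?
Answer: 8051/4 ≈ 2012.8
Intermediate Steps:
k(S) = -3 (k(S) = -2 - 1 = -3)
K(h) = -7/2 + h/4 (K(h) = -¾ + (h - 1*11)/4 = -¾ + (h - 11)/4 = -¾ + (-11 + h)/4 = -¾ + (-11/4 + h/4) = -7/2 + h/4)
K(1) + b(12 + c(-2), k(6))*288 = (-7/2 + (¼)*1) + ((12 - 2) - 3)*288 = (-7/2 + ¼) + (10 - 3)*288 = -13/4 + 7*288 = -13/4 + 2016 = 8051/4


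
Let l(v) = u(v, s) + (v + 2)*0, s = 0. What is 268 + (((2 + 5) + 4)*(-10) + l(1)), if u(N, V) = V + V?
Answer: 158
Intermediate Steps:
u(N, V) = 2*V
l(v) = 0 (l(v) = 2*0 + (v + 2)*0 = 0 + (2 + v)*0 = 0 + 0 = 0)
268 + (((2 + 5) + 4)*(-10) + l(1)) = 268 + (((2 + 5) + 4)*(-10) + 0) = 268 + ((7 + 4)*(-10) + 0) = 268 + (11*(-10) + 0) = 268 + (-110 + 0) = 268 - 110 = 158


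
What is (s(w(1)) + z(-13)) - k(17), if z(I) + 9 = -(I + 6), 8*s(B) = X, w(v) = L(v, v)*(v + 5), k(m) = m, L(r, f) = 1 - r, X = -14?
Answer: -83/4 ≈ -20.750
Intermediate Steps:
w(v) = (1 - v)*(5 + v) (w(v) = (1 - v)*(v + 5) = (1 - v)*(5 + v))
s(B) = -7/4 (s(B) = (⅛)*(-14) = -7/4)
z(I) = -15 - I (z(I) = -9 - (I + 6) = -9 - (6 + I) = -9 + (-6 - I) = -15 - I)
(s(w(1)) + z(-13)) - k(17) = (-7/4 + (-15 - 1*(-13))) - 1*17 = (-7/4 + (-15 + 13)) - 17 = (-7/4 - 2) - 17 = -15/4 - 17 = -83/4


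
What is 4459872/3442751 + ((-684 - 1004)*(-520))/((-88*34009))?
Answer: 1290695015608/1287929706349 ≈ 1.0021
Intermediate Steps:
4459872/3442751 + ((-684 - 1004)*(-520))/((-88*34009)) = 4459872*(1/3442751) - 1688*(-520)/(-2992792) = 4459872/3442751 + 877760*(-1/2992792) = 4459872/3442751 - 109720/374099 = 1290695015608/1287929706349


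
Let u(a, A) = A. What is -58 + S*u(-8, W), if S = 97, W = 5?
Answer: 427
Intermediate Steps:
-58 + S*u(-8, W) = -58 + 97*5 = -58 + 485 = 427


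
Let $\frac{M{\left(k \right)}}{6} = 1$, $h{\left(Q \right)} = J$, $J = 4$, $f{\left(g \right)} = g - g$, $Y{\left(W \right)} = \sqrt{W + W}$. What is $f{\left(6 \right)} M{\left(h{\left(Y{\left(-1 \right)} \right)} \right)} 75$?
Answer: $0$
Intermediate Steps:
$Y{\left(W \right)} = \sqrt{2} \sqrt{W}$ ($Y{\left(W \right)} = \sqrt{2 W} = \sqrt{2} \sqrt{W}$)
$f{\left(g \right)} = 0$
$h{\left(Q \right)} = 4$
$M{\left(k \right)} = 6$ ($M{\left(k \right)} = 6 \cdot 1 = 6$)
$f{\left(6 \right)} M{\left(h{\left(Y{\left(-1 \right)} \right)} \right)} 75 = 0 \cdot 6 \cdot 75 = 0 \cdot 75 = 0$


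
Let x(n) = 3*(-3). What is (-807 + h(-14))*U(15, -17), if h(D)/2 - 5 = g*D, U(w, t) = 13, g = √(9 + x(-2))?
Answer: -10361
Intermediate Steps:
x(n) = -9
g = 0 (g = √(9 - 9) = √0 = 0)
h(D) = 10 (h(D) = 10 + 2*(0*D) = 10 + 2*0 = 10 + 0 = 10)
(-807 + h(-14))*U(15, -17) = (-807 + 10)*13 = -797*13 = -10361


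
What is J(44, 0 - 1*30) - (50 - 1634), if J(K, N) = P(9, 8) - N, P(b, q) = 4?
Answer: 1618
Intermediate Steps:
J(K, N) = 4 - N
J(44, 0 - 1*30) - (50 - 1634) = (4 - (0 - 1*30)) - (50 - 1634) = (4 - (0 - 30)) - 1*(-1584) = (4 - 1*(-30)) + 1584 = (4 + 30) + 1584 = 34 + 1584 = 1618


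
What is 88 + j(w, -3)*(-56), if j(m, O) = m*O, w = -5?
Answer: -752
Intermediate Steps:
j(m, O) = O*m
88 + j(w, -3)*(-56) = 88 - 3*(-5)*(-56) = 88 + 15*(-56) = 88 - 840 = -752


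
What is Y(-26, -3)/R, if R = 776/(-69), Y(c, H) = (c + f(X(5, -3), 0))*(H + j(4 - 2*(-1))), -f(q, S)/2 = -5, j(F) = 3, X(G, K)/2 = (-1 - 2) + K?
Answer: 0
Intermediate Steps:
X(G, K) = -6 + 2*K (X(G, K) = 2*((-1 - 2) + K) = 2*(-3 + K) = -6 + 2*K)
f(q, S) = 10 (f(q, S) = -2*(-5) = 10)
Y(c, H) = (3 + H)*(10 + c) (Y(c, H) = (c + 10)*(H + 3) = (10 + c)*(3 + H) = (3 + H)*(10 + c))
R = -776/69 (R = 776*(-1/69) = -776/69 ≈ -11.246)
Y(-26, -3)/R = (30 + 3*(-26) + 10*(-3) - 3*(-26))/(-776/69) = (30 - 78 - 30 + 78)*(-69/776) = 0*(-69/776) = 0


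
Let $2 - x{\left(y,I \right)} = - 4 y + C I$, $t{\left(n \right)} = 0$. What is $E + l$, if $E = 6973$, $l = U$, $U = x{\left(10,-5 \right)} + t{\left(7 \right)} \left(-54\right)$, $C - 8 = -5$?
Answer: $7030$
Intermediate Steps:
$C = 3$ ($C = 8 - 5 = 3$)
$x{\left(y,I \right)} = 2 - 3 I + 4 y$ ($x{\left(y,I \right)} = 2 - \left(- 4 y + 3 I\right) = 2 - 3 I + 4 y$)
$U = 57$ ($U = \left(2 - -15 + 4 \cdot 10\right) + 0 \left(-54\right) = \left(2 + 15 + 40\right) + 0 = 57 + 0 = 57$)
$l = 57$
$E + l = 6973 + 57 = 7030$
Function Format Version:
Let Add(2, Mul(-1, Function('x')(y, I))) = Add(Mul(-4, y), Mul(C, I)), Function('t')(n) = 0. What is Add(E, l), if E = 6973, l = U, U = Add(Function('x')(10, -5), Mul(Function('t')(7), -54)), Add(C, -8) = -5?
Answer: 7030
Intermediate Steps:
C = 3 (C = Add(8, -5) = 3)
Function('x')(y, I) = Add(2, Mul(-3, I), Mul(4, y)) (Function('x')(y, I) = Add(2, Mul(-1, Add(Mul(-4, y), Mul(3, I)))) = Add(2, Add(Mul(-3, I), Mul(4, y))) = Add(2, Mul(-3, I), Mul(4, y)))
U = 57 (U = Add(Add(2, Mul(-3, -5), Mul(4, 10)), Mul(0, -54)) = Add(Add(2, 15, 40), 0) = Add(57, 0) = 57)
l = 57
Add(E, l) = Add(6973, 57) = 7030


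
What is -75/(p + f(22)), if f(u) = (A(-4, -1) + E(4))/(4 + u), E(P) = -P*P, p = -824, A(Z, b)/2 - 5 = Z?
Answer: 325/3573 ≈ 0.090960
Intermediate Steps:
A(Z, b) = 10 + 2*Z
E(P) = -P**2
f(u) = -14/(4 + u) (f(u) = ((10 + 2*(-4)) - 1*4**2)/(4 + u) = ((10 - 8) - 1*16)/(4 + u) = (2 - 16)/(4 + u) = -14/(4 + u))
-75/(p + f(22)) = -75/(-824 - 14/(4 + 22)) = -75/(-824 - 14/26) = -75/(-824 - 14*1/26) = -75/(-824 - 7/13) = -75/(-10719/13) = -13/10719*(-75) = 325/3573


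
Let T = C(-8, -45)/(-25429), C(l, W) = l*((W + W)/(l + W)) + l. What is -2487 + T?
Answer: -3351820775/1347737 ≈ -2487.0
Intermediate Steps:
C(l, W) = l + 2*W*l/(W + l) (C(l, W) = l*((2*W)/(W + l)) + l = l*(2*W/(W + l)) + l = 2*W*l/(W + l) + l = l + 2*W*l/(W + l))
T = 1144/1347737 (T = -8*(-8 + 3*(-45))/(-45 - 8)/(-25429) = -8*(-8 - 135)/(-53)*(-1/25429) = -8*(-1/53)*(-143)*(-1/25429) = -1144/53*(-1/25429) = 1144/1347737 ≈ 0.00084883)
-2487 + T = -2487 + 1144/1347737 = -3351820775/1347737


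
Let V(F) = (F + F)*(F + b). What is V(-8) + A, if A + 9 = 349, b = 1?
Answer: 452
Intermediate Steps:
V(F) = 2*F*(1 + F) (V(F) = (F + F)*(F + 1) = (2*F)*(1 + F) = 2*F*(1 + F))
A = 340 (A = -9 + 349 = 340)
V(-8) + A = 2*(-8)*(1 - 8) + 340 = 2*(-8)*(-7) + 340 = 112 + 340 = 452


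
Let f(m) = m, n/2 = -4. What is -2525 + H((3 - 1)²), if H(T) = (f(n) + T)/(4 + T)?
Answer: -5051/2 ≈ -2525.5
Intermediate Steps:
n = -8 (n = 2*(-4) = -8)
H(T) = (-8 + T)/(4 + T)
-2525 + H((3 - 1)²) = -2525 + (-8 + (3 - 1)²)/(4 + (3 - 1)²) = -2525 + (-8 + 2²)/(4 + 2²) = -2525 + (-8 + 4)/(4 + 4) = -2525 - 4/8 = -2525 + (⅛)*(-4) = -2525 - ½ = -5051/2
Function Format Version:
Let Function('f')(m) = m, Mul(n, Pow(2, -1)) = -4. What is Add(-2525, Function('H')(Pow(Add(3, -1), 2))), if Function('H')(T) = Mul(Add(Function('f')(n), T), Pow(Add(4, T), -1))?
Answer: Rational(-5051, 2) ≈ -2525.5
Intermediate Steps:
n = -8 (n = Mul(2, -4) = -8)
Function('H')(T) = Mul(Pow(Add(4, T), -1), Add(-8, T)) (Function('H')(T) = Mul(Add(-8, T), Pow(Add(4, T), -1)) = Mul(Pow(Add(4, T), -1), Add(-8, T)))
Add(-2525, Function('H')(Pow(Add(3, -1), 2))) = Add(-2525, Mul(Pow(Add(4, Pow(Add(3, -1), 2)), -1), Add(-8, Pow(Add(3, -1), 2)))) = Add(-2525, Mul(Pow(Add(4, Pow(2, 2)), -1), Add(-8, Pow(2, 2)))) = Add(-2525, Mul(Pow(Add(4, 4), -1), Add(-8, 4))) = Add(-2525, Mul(Pow(8, -1), -4)) = Add(-2525, Mul(Rational(1, 8), -4)) = Add(-2525, Rational(-1, 2)) = Rational(-5051, 2)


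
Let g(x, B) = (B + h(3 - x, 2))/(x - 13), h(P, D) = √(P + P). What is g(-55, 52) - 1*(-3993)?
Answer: 67868/17 - √29/34 ≈ 3992.1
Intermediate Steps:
h(P, D) = √2*√P (h(P, D) = √(2*P) = √2*√P)
g(x, B) = (B + √2*√(3 - x))/(-13 + x) (g(x, B) = (B + √2*√(3 - x))/(x - 13) = (B + √2*√(3 - x))/(-13 + x))
g(-55, 52) - 1*(-3993) = (52 + √(6 - 2*(-55)))/(-13 - 55) - 1*(-3993) = (52 + √(6 + 110))/(-68) + 3993 = -(52 + √116)/68 + 3993 = -(52 + 2*√29)/68 + 3993 = (-13/17 - √29/34) + 3993 = 67868/17 - √29/34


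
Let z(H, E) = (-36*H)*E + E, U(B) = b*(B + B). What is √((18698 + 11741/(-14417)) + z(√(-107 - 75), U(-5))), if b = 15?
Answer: 5*√(154201218847 + 44895576024*I*√182)/14417 ≈ 216.47 + 168.27*I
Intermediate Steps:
U(B) = 30*B (U(B) = 15*(B + B) = 15*(2*B) = 30*B)
z(H, E) = E - 36*E*H (z(H, E) = -36*E*H + E = E - 36*E*H)
√((18698 + 11741/(-14417)) + z(√(-107 - 75), U(-5))) = √((18698 + 11741/(-14417)) + (30*(-5))*(1 - 36*√(-107 - 75))) = √((18698 + 11741*(-1/14417)) - 150*(1 - 36*I*√182)) = √((18698 - 11741/14417) - 150*(1 - 36*I*√182)) = √(269557325/14417 - 150*(1 - 36*I*√182)) = √(269557325/14417 + (-150 + 5400*I*√182)) = √(267394775/14417 + 5400*I*√182)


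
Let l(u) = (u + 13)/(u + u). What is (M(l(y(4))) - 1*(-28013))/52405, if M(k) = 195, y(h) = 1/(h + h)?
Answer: 28208/52405 ≈ 0.53827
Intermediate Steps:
y(h) = 1/(2*h)
l(u) = (13 + u)/(2*u) (l(u) = (13 + u)/((2*u)) = (13 + u)*(1/(2*u)) = (13 + u)/(2*u))
(M(l(y(4))) - 1*(-28013))/52405 = (195 - 1*(-28013))/52405 = (195 + 28013)*(1/52405) = 28208*(1/52405) = 28208/52405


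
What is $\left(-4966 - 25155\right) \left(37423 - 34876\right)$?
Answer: $-76718187$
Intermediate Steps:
$\left(-4966 - 25155\right) \left(37423 - 34876\right) = \left(-30121\right) 2547 = -76718187$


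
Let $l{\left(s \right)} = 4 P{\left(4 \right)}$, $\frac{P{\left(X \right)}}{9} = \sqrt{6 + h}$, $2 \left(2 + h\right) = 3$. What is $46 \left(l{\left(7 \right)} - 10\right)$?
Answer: $-460 + 828 \sqrt{22} \approx 3423.7$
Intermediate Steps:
$h = - \frac{1}{2}$ ($h = -2 + \frac{1}{2} \cdot 3 = -2 + \frac{3}{2} = - \frac{1}{2} \approx -0.5$)
$P{\left(X \right)} = \frac{9 \sqrt{22}}{2}$ ($P{\left(X \right)} = 9 \sqrt{6 - \frac{1}{2}} = 9 \sqrt{\frac{11}{2}} = 9 \frac{\sqrt{22}}{2} = \frac{9 \sqrt{22}}{2}$)
$l{\left(s \right)} = 18 \sqrt{22}$ ($l{\left(s \right)} = 4 \frac{9 \sqrt{22}}{2} = 18 \sqrt{22}$)
$46 \left(l{\left(7 \right)} - 10\right) = 46 \left(18 \sqrt{22} - 10\right) = 46 \left(-10 + 18 \sqrt{22}\right) = -460 + 828 \sqrt{22}$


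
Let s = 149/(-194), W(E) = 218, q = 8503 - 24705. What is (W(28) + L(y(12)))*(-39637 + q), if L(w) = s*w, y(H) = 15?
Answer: -2236742823/194 ≈ -1.1530e+7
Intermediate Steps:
q = -16202
s = -149/194 (s = 149*(-1/194) = -149/194 ≈ -0.76804)
L(w) = -149*w/194
(W(28) + L(y(12)))*(-39637 + q) = (218 - 149/194*15)*(-39637 - 16202) = (218 - 2235/194)*(-55839) = (40057/194)*(-55839) = -2236742823/194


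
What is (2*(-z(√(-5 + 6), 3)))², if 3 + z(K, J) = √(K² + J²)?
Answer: 76 - 24*√10 ≈ 0.10534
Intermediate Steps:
z(K, J) = -3 + √(J² + K²) (z(K, J) = -3 + √(K² + J²) = -3 + √(J² + K²))
(2*(-z(√(-5 + 6), 3)))² = (2*(-(-3 + √(3² + (√(-5 + 6))²))))² = (2*(-(-3 + √(9 + (√1)²))))² = (2*(-(-3 + √(9 + 1²))))² = (2*(-(-3 + √(9 + 1))))² = (2*(-(-3 + √10)))² = (2*(3 - √10))² = (6 - 2*√10)²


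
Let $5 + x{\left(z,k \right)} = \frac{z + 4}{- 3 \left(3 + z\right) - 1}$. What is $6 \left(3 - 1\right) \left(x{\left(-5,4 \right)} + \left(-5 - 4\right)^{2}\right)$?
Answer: $\frac{4548}{5} \approx 909.6$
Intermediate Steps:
$x{\left(z,k \right)} = -5 + \frac{4 + z}{-10 - 3 z}$ ($x{\left(z,k \right)} = -5 + \frac{z + 4}{- 3 \left(3 + z\right) - 1} = -5 + \frac{4 + z}{\left(-9 - 3 z\right) - 1} = -5 + \frac{4 + z}{-10 - 3 z}$)
$6 \left(3 - 1\right) \left(x{\left(-5,4 \right)} + \left(-5 - 4\right)^{2}\right) = 6 \left(3 - 1\right) \left(\frac{2 \left(-27 - -40\right)}{10 + 3 \left(-5\right)} + \left(-5 - 4\right)^{2}\right) = 6 \cdot 2 \left(\frac{2 \left(-27 + 40\right)}{10 - 15} + \left(-9\right)^{2}\right) = 12 \left(2 \frac{1}{-5} \cdot 13 + 81\right) = 12 \left(2 \left(- \frac{1}{5}\right) 13 + 81\right) = 12 \left(- \frac{26}{5} + 81\right) = 12 \cdot \frac{379}{5} = \frac{4548}{5}$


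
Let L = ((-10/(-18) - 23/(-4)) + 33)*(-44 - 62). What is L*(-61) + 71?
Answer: 4575973/18 ≈ 2.5422e+5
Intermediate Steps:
L = -74995/18 (L = ((-10*(-1/18) - 23*(-¼)) + 33)*(-106) = ((5/9 + 23/4) + 33)*(-106) = (227/36 + 33)*(-106) = (1415/36)*(-106) = -74995/18 ≈ -4166.4)
L*(-61) + 71 = -74995/18*(-61) + 71 = 4574695/18 + 71 = 4575973/18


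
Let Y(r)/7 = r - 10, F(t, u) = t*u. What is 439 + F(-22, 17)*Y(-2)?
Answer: 31855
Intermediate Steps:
Y(r) = -70 + 7*r (Y(r) = 7*(r - 10) = 7*(-10 + r) = -70 + 7*r)
439 + F(-22, 17)*Y(-2) = 439 + (-22*17)*(-70 + 7*(-2)) = 439 - 374*(-70 - 14) = 439 - 374*(-84) = 439 + 31416 = 31855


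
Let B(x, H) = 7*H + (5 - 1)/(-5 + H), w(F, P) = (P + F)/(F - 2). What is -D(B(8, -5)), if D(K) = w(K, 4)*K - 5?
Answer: 32464/935 ≈ 34.721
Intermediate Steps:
w(F, P) = (F + P)/(-2 + F)
B(x, H) = 4/(-5 + H) + 7*H (B(x, H) = 7*H + 4/(-5 + H) = 4/(-5 + H) + 7*H)
D(K) = -5 + K*(4 + K)/(-2 + K) (D(K) = ((K + 4)/(-2 + K))*K - 5 = ((4 + K)/(-2 + K))*K - 5 = K*(4 + K)/(-2 + K) - 5 = -5 + K*(4 + K)/(-2 + K))
-D(B(8, -5)) = -(10 + ((4 - 35*(-5) + 7*(-5)**2)/(-5 - 5))**2 - (4 - 35*(-5) + 7*(-5)**2)/(-5 - 5))/(-2 + (4 - 35*(-5) + 7*(-5)**2)/(-5 - 5)) = -(10 + ((4 + 175 + 7*25)/(-10))**2 - (4 + 175 + 7*25)/(-10))/(-2 + (4 + 175 + 7*25)/(-10)) = -(10 + (-(4 + 175 + 175)/10)**2 - (-1)*(4 + 175 + 175)/10)/(-2 - (4 + 175 + 175)/10) = -(10 + (-1/10*354)**2 - (-1)*354/10)/(-2 - 1/10*354) = -(10 + (-177/5)**2 - 1*(-177/5))/(-2 - 177/5) = -(10 + 31329/25 + 177/5)/(-187/5) = -(-5)*32464/(187*25) = -1*(-32464/935) = 32464/935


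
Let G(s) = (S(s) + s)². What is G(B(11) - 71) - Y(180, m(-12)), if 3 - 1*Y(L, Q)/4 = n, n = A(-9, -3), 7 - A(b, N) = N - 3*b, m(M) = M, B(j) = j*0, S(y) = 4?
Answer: 4409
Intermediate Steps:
B(j) = 0
A(b, N) = 7 - N + 3*b (A(b, N) = 7 - (N - 3*b) = 7 + (-N + 3*b) = 7 - N + 3*b)
n = -17 (n = 7 - 1*(-3) + 3*(-9) = 7 + 3 - 27 = -17)
Y(L, Q) = 80 (Y(L, Q) = 12 - 4*(-17) = 12 + 68 = 80)
G(s) = (4 + s)²
G(B(11) - 71) - Y(180, m(-12)) = (4 + (0 - 71))² - 1*80 = (4 - 71)² - 80 = (-67)² - 80 = 4489 - 80 = 4409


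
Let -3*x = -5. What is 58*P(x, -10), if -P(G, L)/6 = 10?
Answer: -3480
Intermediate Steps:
x = 5/3 (x = -⅓*(-5) = 5/3 ≈ 1.6667)
P(G, L) = -60 (P(G, L) = -6*10 = -60)
58*P(x, -10) = 58*(-60) = -3480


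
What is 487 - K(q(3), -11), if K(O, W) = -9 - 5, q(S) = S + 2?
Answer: 501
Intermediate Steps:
q(S) = 2 + S
K(O, W) = -14
487 - K(q(3), -11) = 487 - 1*(-14) = 487 + 14 = 501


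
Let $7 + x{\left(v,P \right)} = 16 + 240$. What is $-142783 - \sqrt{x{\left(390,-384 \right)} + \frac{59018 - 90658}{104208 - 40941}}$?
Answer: $-142783 - \frac{\sqrt{994673841081}}{63267} \approx -1.428 \cdot 10^{5}$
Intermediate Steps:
$x{\left(v,P \right)} = 249$ ($x{\left(v,P \right)} = -7 + \left(16 + 240\right) = -7 + 256 = 249$)
$-142783 - \sqrt{x{\left(390,-384 \right)} + \frac{59018 - 90658}{104208 - 40941}} = -142783 - \sqrt{249 + \frac{59018 - 90658}{104208 - 40941}} = -142783 - \sqrt{249 - \frac{31640}{63267}} = -142783 - \sqrt{\frac{15721843}{63267}} = -142783 - \frac{\sqrt{994673841081}}{63267}$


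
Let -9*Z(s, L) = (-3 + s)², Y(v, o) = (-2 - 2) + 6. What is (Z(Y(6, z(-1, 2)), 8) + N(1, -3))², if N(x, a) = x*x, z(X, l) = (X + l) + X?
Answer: 64/81 ≈ 0.79012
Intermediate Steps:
z(X, l) = l + 2*X
N(x, a) = x²
Y(v, o) = 2 (Y(v, o) = -4 + 6 = 2)
Z(s, L) = -(-3 + s)²/9
(Z(Y(6, z(-1, 2)), 8) + N(1, -3))² = (-(-3 + 2)²/9 + 1²)² = (-⅑*(-1)² + 1)² = (-⅑*1 + 1)² = (-⅑ + 1)² = (8/9)² = 64/81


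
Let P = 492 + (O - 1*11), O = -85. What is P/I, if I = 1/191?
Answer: 75636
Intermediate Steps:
I = 1/191 ≈ 0.0052356
P = 396 (P = 492 + (-85 - 1*11) = 492 + (-85 - 11) = 492 - 96 = 396)
P/I = 396/(1/191) = 396*191 = 75636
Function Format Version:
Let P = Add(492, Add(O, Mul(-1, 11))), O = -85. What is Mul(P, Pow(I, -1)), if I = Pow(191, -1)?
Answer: 75636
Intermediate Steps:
I = Rational(1, 191) ≈ 0.0052356
P = 396 (P = Add(492, Add(-85, Mul(-1, 11))) = Add(492, Add(-85, -11)) = Add(492, -96) = 396)
Mul(P, Pow(I, -1)) = Mul(396, Pow(Rational(1, 191), -1)) = Mul(396, 191) = 75636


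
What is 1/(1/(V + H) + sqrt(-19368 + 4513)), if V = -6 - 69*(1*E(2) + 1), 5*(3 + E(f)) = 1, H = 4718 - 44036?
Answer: -195999/114132771370976 - 38415608001*I*sqrt(14855)/570663856854880 ≈ -1.7173e-9 - 0.0082047*I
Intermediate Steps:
H = -39318
E(f) = -14/5 (E(f) = -3 + (1/5)*1 = -3 + 1/5 = -14/5)
V = 591/5 (V = -6 - 69*(1*(-14/5) + 1) = -6 - 69*(-14/5 + 1) = -6 - 69*(-9/5) = -6 + 621/5 = 591/5 ≈ 118.20)
1/(1/(V + H) + sqrt(-19368 + 4513)) = 1/(1/(591/5 - 39318) + sqrt(-19368 + 4513)) = 1/(1/(-195999/5) + sqrt(-14855)) = 1/(-5/195999 + I*sqrt(14855))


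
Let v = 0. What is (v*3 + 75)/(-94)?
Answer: -75/94 ≈ -0.79787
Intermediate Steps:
(v*3 + 75)/(-94) = (0*3 + 75)/(-94) = -(0 + 75)/94 = -1/94*75 = -75/94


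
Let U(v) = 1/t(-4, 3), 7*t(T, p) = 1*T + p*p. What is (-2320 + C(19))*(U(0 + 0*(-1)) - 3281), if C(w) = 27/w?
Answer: 722381094/95 ≈ 7.6040e+6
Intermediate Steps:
t(T, p) = T/7 + p²/7 (t(T, p) = (1*T + p*p)/7 = (T + p²)/7 = T/7 + p²/7)
U(v) = 7/5 (U(v) = 1/((⅐)*(-4) + (⅐)*3²) = 1/(-4/7 + (⅐)*9) = 1/(-4/7 + 9/7) = 1/(5/7) = 7/5)
(-2320 + C(19))*(U(0 + 0*(-1)) - 3281) = (-2320 + 27/19)*(7/5 - 3281) = (-2320 + 27*(1/19))*(-16398/5) = (-2320 + 27/19)*(-16398/5) = -44053/19*(-16398/5) = 722381094/95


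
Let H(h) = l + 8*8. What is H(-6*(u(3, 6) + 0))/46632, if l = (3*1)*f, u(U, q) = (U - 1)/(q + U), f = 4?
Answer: 19/11658 ≈ 0.0016298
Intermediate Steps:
u(U, q) = (-1 + U)/(U + q)
l = 12 (l = (3*1)*4 = 3*4 = 12)
H(h) = 76 (H(h) = 12 + 8*8 = 12 + 64 = 76)
H(-6*(u(3, 6) + 0))/46632 = 76/46632 = 76*(1/46632) = 19/11658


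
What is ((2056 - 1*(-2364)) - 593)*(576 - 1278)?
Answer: -2686554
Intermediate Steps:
((2056 - 1*(-2364)) - 593)*(576 - 1278) = ((2056 + 2364) - 593)*(-702) = (4420 - 593)*(-702) = 3827*(-702) = -2686554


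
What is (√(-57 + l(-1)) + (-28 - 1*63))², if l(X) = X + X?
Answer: (91 - I*√59)² ≈ 8222.0 - 1398.0*I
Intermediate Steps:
l(X) = 2*X
(√(-57 + l(-1)) + (-28 - 1*63))² = (√(-57 + 2*(-1)) + (-28 - 1*63))² = (√(-57 - 2) + (-28 - 63))² = (√(-59) - 91)² = (I*√59 - 91)² = (-91 + I*√59)²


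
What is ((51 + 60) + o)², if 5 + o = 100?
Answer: 42436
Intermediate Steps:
o = 95 (o = -5 + 100 = 95)
((51 + 60) + o)² = ((51 + 60) + 95)² = (111 + 95)² = 206² = 42436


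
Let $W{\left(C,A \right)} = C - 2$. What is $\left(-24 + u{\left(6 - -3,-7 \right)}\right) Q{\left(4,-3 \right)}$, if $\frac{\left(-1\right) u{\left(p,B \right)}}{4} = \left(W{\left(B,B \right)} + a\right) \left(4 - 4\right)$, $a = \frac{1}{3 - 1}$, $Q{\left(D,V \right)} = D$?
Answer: $-96$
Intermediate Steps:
$W{\left(C,A \right)} = -2 + C$
$a = \frac{1}{2} \approx 0.5$
$u{\left(p,B \right)} = 0$ ($u{\left(p,B \right)} = - 4 \left(\left(-2 + B\right) + \frac{1}{2}\right) \left(4 - 4\right) = - 4 \left(- \frac{3}{2} + B\right) 0 = \left(-4\right) 0 = 0$)
$\left(-24 + u{\left(6 - -3,-7 \right)}\right) Q{\left(4,-3 \right)} = \left(-24 + 0\right) 4 = \left(-24\right) 4 = -96$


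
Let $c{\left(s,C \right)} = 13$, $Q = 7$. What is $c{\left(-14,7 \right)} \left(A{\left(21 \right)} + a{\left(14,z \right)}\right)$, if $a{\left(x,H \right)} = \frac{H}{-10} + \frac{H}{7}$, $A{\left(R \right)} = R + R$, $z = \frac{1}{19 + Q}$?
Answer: $\frac{76443}{140} \approx 546.02$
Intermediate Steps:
$z = \frac{1}{26}$ ($z = \frac{1}{19 + 7} = \frac{1}{26} \approx 0.038462$)
$A{\left(R \right)} = 2 R$
$a{\left(x,H \right)} = \frac{3 H}{70}$ ($a{\left(x,H \right)} = H \left(- \frac{1}{10}\right) + H \frac{1}{7} = - \frac{H}{10} + \frac{H}{7} = \frac{3 H}{70}$)
$c{\left(-14,7 \right)} \left(A{\left(21 \right)} + a{\left(14,z \right)}\right) = 13 \left(2 \cdot 21 + \frac{3}{70} \cdot \frac{1}{26}\right) = 13 \left(42 + \frac{3}{1820}\right) = 13 \cdot \frac{76443}{1820} = \frac{76443}{140}$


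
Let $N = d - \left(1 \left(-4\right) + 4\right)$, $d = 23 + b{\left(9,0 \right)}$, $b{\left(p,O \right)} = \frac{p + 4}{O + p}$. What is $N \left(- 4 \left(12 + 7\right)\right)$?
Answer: $- \frac{16720}{9} \approx -1857.8$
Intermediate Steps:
$b{\left(p,O \right)} = \frac{4 + p}{O + p}$
$d = \frac{220}{9}$ ($d = 23 + \frac{4 + 9}{0 + 9} = 23 + \frac{1}{9} \cdot 13 = 23 + \frac{13}{9} = \frac{220}{9} \approx 24.444$)
$N = \frac{220}{9}$ ($N = \frac{220}{9} - \left(1 \left(-4\right) + 4\right) = \frac{220}{9} - \left(-4 + 4\right) = \frac{220}{9} - 0 = \frac{220}{9} + 0 = \frac{220}{9} \approx 24.444$)
$N \left(- 4 \left(12 + 7\right)\right) = \frac{220 \left(- 4 \left(12 + 7\right)\right)}{9} = \frac{220 \left(\left(-4\right) 19\right)}{9} = \frac{220}{9} \left(-76\right) = - \frac{16720}{9}$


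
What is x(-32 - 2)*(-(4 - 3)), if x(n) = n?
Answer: 34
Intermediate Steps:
x(-32 - 2)*(-(4 - 3)) = (-32 - 2)*(-(4 - 3)) = -(-34) = -34*(-1) = 34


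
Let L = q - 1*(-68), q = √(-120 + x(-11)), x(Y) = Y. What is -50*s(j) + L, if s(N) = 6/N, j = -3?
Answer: 168 + I*√131 ≈ 168.0 + 11.446*I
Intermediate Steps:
q = I*√131 (q = √(-120 - 11) = √(-131) = I*√131 ≈ 11.446*I)
L = 68 + I*√131 (L = I*√131 - 1*(-68) = I*√131 + 68 = 68 + I*√131 ≈ 68.0 + 11.446*I)
-50*s(j) + L = -300/(-3) + (68 + I*√131) = -300*(-1)/3 + (68 + I*√131) = -50*(-2) + (68 + I*√131) = 100 + (68 + I*√131) = 168 + I*√131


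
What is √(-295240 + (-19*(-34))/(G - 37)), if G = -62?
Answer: I*√321523466/33 ≈ 543.37*I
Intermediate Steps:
√(-295240 + (-19*(-34))/(G - 37)) = √(-295240 + (-19*(-34))/(-62 - 37)) = √(-295240 + 646/(-99)) = √(-295240 + 646*(-1/99)) = √(-295240 - 646/99) = √(-29229406/99) = I*√321523466/33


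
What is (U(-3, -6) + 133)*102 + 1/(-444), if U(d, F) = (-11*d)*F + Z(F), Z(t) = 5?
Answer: -2717281/444 ≈ -6120.0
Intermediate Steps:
U(d, F) = 5 - 11*F*d (U(d, F) = (-11*d)*F + 5 = -11*F*d + 5 = 5 - 11*F*d)
(U(-3, -6) + 133)*102 + 1/(-444) = ((5 - 11*(-6)*(-3)) + 133)*102 + 1/(-444) = ((5 - 198) + 133)*102 - 1/444 = (-193 + 133)*102 - 1/444 = -60*102 - 1/444 = -6120 - 1/444 = -2717281/444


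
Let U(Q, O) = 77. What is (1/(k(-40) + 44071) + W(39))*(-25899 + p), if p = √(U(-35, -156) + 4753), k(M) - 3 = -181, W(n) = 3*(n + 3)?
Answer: -47744970527/14631 + 5530519*√4830/43893 ≈ -3.2545e+6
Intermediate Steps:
W(n) = 9 + 3*n (W(n) = 3*(3 + n) = 9 + 3*n)
k(M) = -178 (k(M) = 3 - 181 = -178)
p = √4830 (p = √(77 + 4753) = √4830 ≈ 69.498)
(1/(k(-40) + 44071) + W(39))*(-25899 + p) = (1/(-178 + 44071) + (9 + 3*39))*(-25899 + √4830) = (1/43893 + (9 + 117))*(-25899 + √4830) = (1/43893 + 126)*(-25899 + √4830) = 5530519*(-25899 + √4830)/43893 = -47744970527/14631 + 5530519*√4830/43893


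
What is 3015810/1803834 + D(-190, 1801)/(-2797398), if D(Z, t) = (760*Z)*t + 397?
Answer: 8843494660183/93445215258 ≈ 94.638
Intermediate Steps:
D(Z, t) = 397 + 760*Z*t (D(Z, t) = 760*Z*t + 397 = 397 + 760*Z*t)
3015810/1803834 + D(-190, 1801)/(-2797398) = 3015810/1803834 + (397 + 760*(-190)*1801)/(-2797398) = 3015810*(1/1803834) + (397 - 260064400)*(-1/2797398) = 167545/100213 - 260064003*(-1/2797398) = 167545/100213 + 86688001/932466 = 8843494660183/93445215258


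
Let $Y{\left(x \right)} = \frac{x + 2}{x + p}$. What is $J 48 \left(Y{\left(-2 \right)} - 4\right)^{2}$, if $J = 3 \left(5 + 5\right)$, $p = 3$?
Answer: $23040$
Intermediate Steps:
$Y{\left(x \right)} = \frac{2 + x}{3 + x}$ ($Y{\left(x \right)} = \frac{x + 2}{x + 3} = \frac{2 + x}{3 + x}$)
$J = 30$ ($J = 3 \cdot 10 = 30$)
$J 48 \left(Y{\left(-2 \right)} - 4\right)^{2} = 30 \cdot 48 \left(\frac{2 - 2}{3 - 2} - 4\right)^{2} = 1440 \left(1^{-1} \cdot 0 - 4\right)^{2} = 1440 \left(1 \cdot 0 - 4\right)^{2} = 1440 \left(0 - 4\right)^{2} = 1440 \left(-4\right)^{2} = 1440 \cdot 16 = 23040$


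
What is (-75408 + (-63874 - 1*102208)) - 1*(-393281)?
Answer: 151791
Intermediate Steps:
(-75408 + (-63874 - 1*102208)) - 1*(-393281) = (-75408 + (-63874 - 102208)) + 393281 = (-75408 - 166082) + 393281 = -241490 + 393281 = 151791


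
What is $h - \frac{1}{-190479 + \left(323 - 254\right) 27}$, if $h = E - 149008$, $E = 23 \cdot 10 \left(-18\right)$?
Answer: $- \frac{28886163167}{188616} \approx -1.5315 \cdot 10^{5}$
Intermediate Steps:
$E = -4140$ ($E = 230 \left(-18\right) = -4140$)
$h = -153148$ ($h = -4140 - 149008 = -153148$)
$h - \frac{1}{-190479 + \left(323 - 254\right) 27} = -153148 - \frac{1}{-190479 + \left(323 - 254\right) 27} = -153148 - \frac{1}{-190479 + 69 \cdot 27} = -153148 - \frac{1}{-190479 + 1863} = -153148 - \frac{1}{-188616} = -153148 - - \frac{1}{188616} = -153148 + \frac{1}{188616} = - \frac{28886163167}{188616}$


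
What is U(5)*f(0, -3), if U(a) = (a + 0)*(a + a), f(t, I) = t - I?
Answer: 150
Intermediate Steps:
U(a) = 2*a**2 (U(a) = a*(2*a) = 2*a**2)
U(5)*f(0, -3) = (2*5**2)*(0 - 1*(-3)) = (2*25)*(0 + 3) = 50*3 = 150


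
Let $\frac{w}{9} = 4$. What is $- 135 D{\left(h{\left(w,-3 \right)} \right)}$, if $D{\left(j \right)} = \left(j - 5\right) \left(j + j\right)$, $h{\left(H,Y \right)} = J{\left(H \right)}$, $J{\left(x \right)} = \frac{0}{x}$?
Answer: $0$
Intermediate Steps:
$J{\left(x \right)} = 0$
$w = 36$ ($w = 9 \cdot 4 = 36$)
$h{\left(H,Y \right)} = 0$
$D{\left(j \right)} = 2 j \left(-5 + j\right)$ ($D{\left(j \right)} = \left(-5 + j\right) 2 j = 2 j \left(-5 + j\right)$)
$- 135 D{\left(h{\left(w,-3 \right)} \right)} = - 135 \cdot 2 \cdot 0 \left(-5 + 0\right) = - 135 \cdot 2 \cdot 0 \left(-5\right) = \left(-135\right) 0 = 0$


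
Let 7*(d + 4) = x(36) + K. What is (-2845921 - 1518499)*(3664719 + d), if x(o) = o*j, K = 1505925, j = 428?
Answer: -118600224253960/7 ≈ -1.6943e+13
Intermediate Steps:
x(o) = 428*o (x(o) = o*428 = 428*o)
d = 1521305/7 (d = -4 + (428*36 + 1505925)/7 = -4 + (15408 + 1505925)/7 = -4 + (1/7)*1521333 = -4 + 1521333/7 = 1521305/7 ≈ 2.1733e+5)
(-2845921 - 1518499)*(3664719 + d) = (-2845921 - 1518499)*(3664719 + 1521305/7) = -4364420*27174338/7 = -118600224253960/7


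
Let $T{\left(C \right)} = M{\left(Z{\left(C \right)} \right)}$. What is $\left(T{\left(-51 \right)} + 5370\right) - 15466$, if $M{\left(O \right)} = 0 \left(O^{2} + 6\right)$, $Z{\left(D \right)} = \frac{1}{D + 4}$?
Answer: $-10096$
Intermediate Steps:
$Z{\left(D \right)} = \frac{1}{4 + D}$
$M{\left(O \right)} = 0$ ($M{\left(O \right)} = 0 \left(6 + O^{2}\right) = 0$)
$T{\left(C \right)} = 0$
$\left(T{\left(-51 \right)} + 5370\right) - 15466 = \left(0 + 5370\right) - 15466 = 5370 - 15466 = -10096$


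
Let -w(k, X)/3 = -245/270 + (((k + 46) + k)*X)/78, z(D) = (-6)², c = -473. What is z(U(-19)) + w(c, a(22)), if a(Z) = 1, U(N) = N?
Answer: 17161/234 ≈ 73.338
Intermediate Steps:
z(D) = 36
w(k, X) = 49/18 - X*(46 + 2*k)/26 (w(k, X) = -3*(-245/270 + (((k + 46) + k)*X)/78) = -3*(-245*1/270 + (((46 + k) + k)*X)*(1/78)) = -3*(-49/54 + ((46 + 2*k)*X)*(1/78)) = -3*(-49/54 + (X*(46 + 2*k))*(1/78)) = -3*(-49/54 + X*(46 + 2*k)/78) = 49/18 - X*(46 + 2*k)/26)
z(U(-19)) + w(c, a(22)) = 36 + (49/18 - 23/13*1 - 1/13*1*(-473)) = 36 + (49/18 - 23/13 + 473/13) = 36 + 8737/234 = 17161/234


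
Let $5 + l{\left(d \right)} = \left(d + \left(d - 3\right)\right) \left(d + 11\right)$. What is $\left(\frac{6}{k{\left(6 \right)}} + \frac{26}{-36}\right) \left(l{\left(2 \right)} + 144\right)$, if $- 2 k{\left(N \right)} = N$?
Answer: $- \frac{3724}{9} \approx -413.78$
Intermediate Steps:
$k{\left(N \right)} = - \frac{N}{2}$
$l{\left(d \right)} = -5 + \left(-3 + 2 d\right) \left(11 + d\right)$ ($l{\left(d \right)} = -5 + \left(d + \left(d - 3\right)\right) \left(d + 11\right) = -5 + \left(d + \left(d - 3\right)\right) \left(11 + d\right) = -5 + \left(d + \left(-3 + d\right)\right) \left(11 + d\right) = -5 + \left(-3 + 2 d\right) \left(11 + d\right)$)
$\left(\frac{6}{k{\left(6 \right)}} + \frac{26}{-36}\right) \left(l{\left(2 \right)} + 144\right) = \left(\frac{6}{\left(- \frac{1}{2}\right) 6} + \frac{26}{-36}\right) \left(\left(-38 + 2 \cdot 2^{2} + 19 \cdot 2\right) + 144\right) = \left(\frac{6}{-3} + 26 \left(- \frac{1}{36}\right)\right) \left(\left(-38 + 2 \cdot 4 + 38\right) + 144\right) = \left(6 \left(- \frac{1}{3}\right) - \frac{13}{18}\right) \left(\left(-38 + 8 + 38\right) + 144\right) = \left(-2 - \frac{13}{18}\right) \left(8 + 144\right) = \left(- \frac{49}{18}\right) 152 = - \frac{3724}{9}$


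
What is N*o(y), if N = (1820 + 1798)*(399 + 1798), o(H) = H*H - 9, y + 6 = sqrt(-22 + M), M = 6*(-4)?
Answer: -151026174 - 95384952*I*sqrt(46) ≈ -1.5103e+8 - 6.4693e+8*I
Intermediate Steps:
M = -24
y = -6 + I*sqrt(46) (y = -6 + sqrt(-22 - 24) = -6 + sqrt(-46) = -6 + I*sqrt(46) ≈ -6.0 + 6.7823*I)
o(H) = -9 + H**2 (o(H) = H**2 - 9 = -9 + H**2)
N = 7948746 (N = 3618*2197 = 7948746)
N*o(y) = 7948746*(-9 + (-6 + I*sqrt(46))**2) = -71538714 + 7948746*(-6 + I*sqrt(46))**2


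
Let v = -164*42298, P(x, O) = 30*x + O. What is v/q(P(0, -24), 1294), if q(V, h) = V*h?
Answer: 867109/3882 ≈ 223.37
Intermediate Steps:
P(x, O) = O + 30*x
v = -6936872
v/q(P(0, -24), 1294) = -6936872*1/(1294*(-24 + 30*0)) = -6936872*1/(1294*(-24 + 0)) = -6936872/((-24*1294)) = -6936872/(-31056) = -6936872*(-1/31056) = 867109/3882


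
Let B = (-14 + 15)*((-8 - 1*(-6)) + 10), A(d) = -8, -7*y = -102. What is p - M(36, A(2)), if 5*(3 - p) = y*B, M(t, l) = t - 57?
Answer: 24/35 ≈ 0.68571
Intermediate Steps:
y = 102/7 (y = -1/7*(-102) = 102/7 ≈ 14.571)
M(t, l) = -57 + t
B = 8 (B = 1*((-8 + 6) + 10) = 1*(-2 + 10) = 1*8 = 8)
p = -711/35 (p = 3 - 102*8/35 = 3 - 1/5*816/7 = 3 - 816/35 = -711/35 ≈ -20.314)
p - M(36, A(2)) = -711/35 - (-57 + 36) = -711/35 - 1*(-21) = -711/35 + 21 = 24/35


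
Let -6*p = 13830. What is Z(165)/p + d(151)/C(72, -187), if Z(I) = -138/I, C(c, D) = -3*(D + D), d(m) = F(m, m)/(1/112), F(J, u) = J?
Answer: 97457746/6465525 ≈ 15.073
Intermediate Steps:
p = -2305 (p = -⅙*13830 = -2305)
d(m) = 112*m (d(m) = m/(1/112) = m*112 = 112*m)
C(c, D) = -6*D
Z(165)/p + d(151)/C(72, -187) = -138/165/(-2305) + (112*151)/((-6*(-187))) = -138*1/165*(-1/2305) + 16912/1122 = -46/55*(-1/2305) + 16912*(1/1122) = 46/126775 + 8456/561 = 97457746/6465525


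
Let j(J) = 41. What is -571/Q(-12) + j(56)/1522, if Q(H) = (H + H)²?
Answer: -422723/438336 ≈ -0.96438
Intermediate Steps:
Q(H) = 4*H² (Q(H) = (2*H)² = 4*H²)
-571/Q(-12) + j(56)/1522 = -571/(4*(-12)²) + 41/1522 = -571/(4*144) + 41*(1/1522) = -571/576 + 41/1522 = -422723/438336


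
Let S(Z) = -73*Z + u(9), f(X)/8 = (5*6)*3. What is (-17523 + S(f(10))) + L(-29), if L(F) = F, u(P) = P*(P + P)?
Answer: -69950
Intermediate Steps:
u(P) = 2*P**2 (u(P) = P*(2*P) = 2*P**2)
f(X) = 720 (f(X) = 8*((5*6)*3) = 8*(30*3) = 8*90 = 720)
S(Z) = 162 - 73*Z (S(Z) = -73*Z + 2*9**2 = -73*Z + 2*81 = -73*Z + 162 = 162 - 73*Z)
(-17523 + S(f(10))) + L(-29) = (-17523 + (162 - 73*720)) - 29 = (-17523 + (162 - 52560)) - 29 = (-17523 - 52398) - 29 = -69921 - 29 = -69950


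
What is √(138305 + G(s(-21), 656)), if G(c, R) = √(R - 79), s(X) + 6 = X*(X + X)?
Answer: √(138305 + √577) ≈ 371.93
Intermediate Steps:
s(X) = -6 + 2*X² (s(X) = -6 + X*(X + X) = -6 + X*(2*X) = -6 + 2*X²)
G(c, R) = √(-79 + R)
√(138305 + G(s(-21), 656)) = √(138305 + √(-79 + 656)) = √(138305 + √577)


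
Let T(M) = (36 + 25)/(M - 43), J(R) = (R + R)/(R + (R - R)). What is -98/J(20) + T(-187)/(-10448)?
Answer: -117748899/2403040 ≈ -49.000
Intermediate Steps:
J(R) = 2 (J(R) = (2*R)/(R + 0) = (2*R)/R = 2)
T(M) = 61/(-43 + M)
-98/J(20) + T(-187)/(-10448) = -98/2 + (61/(-43 - 187))/(-10448) = -98*1/2 + (61/(-230))*(-1/10448) = -49 + (61*(-1/230))*(-1/10448) = -49 - 61/230*(-1/10448) = -49 + 61/2403040 = -117748899/2403040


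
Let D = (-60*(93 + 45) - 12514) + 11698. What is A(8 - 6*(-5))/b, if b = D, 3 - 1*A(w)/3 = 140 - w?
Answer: 99/3032 ≈ 0.032652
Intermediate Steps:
A(w) = -411 + 3*w (A(w) = 9 - 3*(140 - w) = 9 + (-420 + 3*w) = -411 + 3*w)
D = -9096 (D = (-60*138 - 12514) + 11698 = (-8280 - 12514) + 11698 = -20794 + 11698 = -9096)
b = -9096
A(8 - 6*(-5))/b = (-411 + 3*(8 - 6*(-5)))/(-9096) = (-411 + 3*(8 + 30))*(-1/9096) = (-411 + 3*38)*(-1/9096) = (-411 + 114)*(-1/9096) = -297*(-1/9096) = 99/3032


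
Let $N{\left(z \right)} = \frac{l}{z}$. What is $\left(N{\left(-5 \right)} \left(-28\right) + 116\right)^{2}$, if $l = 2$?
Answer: $\frac{404496}{25} \approx 16180.0$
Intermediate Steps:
$N{\left(z \right)} = \frac{2}{z}$
$\left(N{\left(-5 \right)} \left(-28\right) + 116\right)^{2} = \left(\frac{2}{-5} \left(-28\right) + 116\right)^{2} = \left(2 \left(- \frac{1}{5}\right) \left(-28\right) + 116\right)^{2} = \left(\left(- \frac{2}{5}\right) \left(-28\right) + 116\right)^{2} = \left(\frac{56}{5} + 116\right)^{2} = \left(\frac{636}{5}\right)^{2} = \frac{404496}{25}$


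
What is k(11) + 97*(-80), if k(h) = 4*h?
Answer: -7716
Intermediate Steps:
k(11) + 97*(-80) = 4*11 + 97*(-80) = 44 - 7760 = -7716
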